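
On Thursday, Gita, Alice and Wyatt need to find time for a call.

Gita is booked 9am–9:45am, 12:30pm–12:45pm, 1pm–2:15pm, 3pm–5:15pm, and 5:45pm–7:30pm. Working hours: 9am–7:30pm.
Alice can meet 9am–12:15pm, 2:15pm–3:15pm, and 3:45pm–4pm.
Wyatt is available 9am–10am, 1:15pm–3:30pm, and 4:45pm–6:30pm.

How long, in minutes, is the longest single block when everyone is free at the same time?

45 minutes

Gita free within 09:00–19:30: 09:45–12:30, 12:45–13:00, 14:15–15:00, 17:15–17:45.
Gita ∩ Alice: 09:45–12:15, 14:15–15:00.
Gita ∩ Alice ∩ Wyatt: 09:45–10:00, 14:15–15:00.
Common window lengths: 15, 45 min; longest is 45.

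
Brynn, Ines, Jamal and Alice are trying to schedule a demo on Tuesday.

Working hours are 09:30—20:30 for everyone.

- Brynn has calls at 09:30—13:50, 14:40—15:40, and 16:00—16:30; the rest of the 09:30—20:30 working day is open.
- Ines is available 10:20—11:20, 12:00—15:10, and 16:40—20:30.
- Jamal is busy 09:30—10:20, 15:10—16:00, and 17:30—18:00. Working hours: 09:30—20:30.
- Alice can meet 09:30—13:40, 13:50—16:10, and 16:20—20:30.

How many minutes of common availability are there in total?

250 minutes

Brynn free within 09:30–20:30: 13:50–14:40, 15:40–16:00, 16:30–20:30.
Jamal free within 09:30–20:30: 10:20–15:10, 16:00–17:30, 18:00–20:30.
Brynn ∩ Ines: 13:50–14:40, 16:40–20:30.
Brynn ∩ Ines ∩ Jamal: 13:50–14:40, 16:40–17:30, 18:00–20:30.
Brynn ∩ Ines ∩ Jamal ∩ Alice: 13:50–14:40, 16:40–17:30, 18:00–20:30.
Total common minutes: 50 + 50 + 150 = 250.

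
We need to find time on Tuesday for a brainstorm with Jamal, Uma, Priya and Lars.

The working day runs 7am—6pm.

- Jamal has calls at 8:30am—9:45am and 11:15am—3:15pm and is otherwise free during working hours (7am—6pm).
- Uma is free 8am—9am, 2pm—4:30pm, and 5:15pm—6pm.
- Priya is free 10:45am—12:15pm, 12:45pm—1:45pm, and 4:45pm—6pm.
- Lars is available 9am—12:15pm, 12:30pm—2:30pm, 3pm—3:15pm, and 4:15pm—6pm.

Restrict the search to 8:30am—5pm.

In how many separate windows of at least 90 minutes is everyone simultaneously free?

Jamal free within 07:00–18:00: 07:00–08:30, 09:45–11:15, 15:15–18:00.
Jamal ∩ Uma: 08:00–08:30, 15:15–16:30, 17:15–18:00.
Jamal ∩ Uma ∩ Priya: 17:15–18:00.
Jamal ∩ Uma ∩ Priya ∩ Lars: 17:15–18:00.
Restricted to 08:30–17:00: (none).
Windows ≥ 90 min: (none).
That's 0 windows.

0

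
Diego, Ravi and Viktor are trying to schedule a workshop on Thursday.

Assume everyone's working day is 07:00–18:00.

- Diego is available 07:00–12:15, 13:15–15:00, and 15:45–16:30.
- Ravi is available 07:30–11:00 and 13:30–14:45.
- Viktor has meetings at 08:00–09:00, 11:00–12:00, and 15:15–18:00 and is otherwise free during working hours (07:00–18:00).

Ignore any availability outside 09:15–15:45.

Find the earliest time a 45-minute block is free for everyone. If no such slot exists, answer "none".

Viktor free within 07:00–18:00: 07:00–08:00, 09:00–11:00, 12:00–15:15.
Diego ∩ Ravi: 07:30–11:00, 13:30–14:45.
Diego ∩ Ravi ∩ Viktor: 07:30–08:00, 09:00–11:00, 13:30–14:45.
Restricted to 09:15–15:45: 09:15–11:00, 13:30–14:45.
Windows ≥ 45 min: 09:15–11:00, 13:30–14:45.
Earliest such window starts at 09:15.

09:15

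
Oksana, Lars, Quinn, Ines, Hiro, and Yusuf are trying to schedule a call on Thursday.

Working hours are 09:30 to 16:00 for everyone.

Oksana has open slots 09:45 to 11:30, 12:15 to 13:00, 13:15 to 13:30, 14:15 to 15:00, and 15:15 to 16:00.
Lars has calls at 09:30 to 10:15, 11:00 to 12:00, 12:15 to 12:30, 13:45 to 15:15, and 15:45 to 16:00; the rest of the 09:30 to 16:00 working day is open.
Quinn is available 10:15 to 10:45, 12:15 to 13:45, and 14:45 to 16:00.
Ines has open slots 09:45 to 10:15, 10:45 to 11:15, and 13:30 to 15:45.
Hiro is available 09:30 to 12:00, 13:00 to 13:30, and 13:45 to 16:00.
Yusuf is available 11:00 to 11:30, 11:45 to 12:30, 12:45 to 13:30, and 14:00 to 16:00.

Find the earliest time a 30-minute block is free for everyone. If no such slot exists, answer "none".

15:15

Lars free within 09:30–16:00: 10:15–11:00, 12:00–12:15, 12:30–13:45, 15:15–15:45.
Oksana ∩ Lars: 10:15–11:00, 12:30–13:00, 13:15–13:30, 15:15–15:45.
Oksana ∩ Lars ∩ Quinn: 10:15–10:45, 12:30–13:00, 13:15–13:30, 15:15–15:45.
Oksana ∩ Lars ∩ Quinn ∩ Ines: 15:15–15:45.
Oksana ∩ Lars ∩ Quinn ∩ Ines ∩ Hiro: 15:15–15:45.
Oksana ∩ Lars ∩ Quinn ∩ Ines ∩ Hiro ∩ Yusuf: 15:15–15:45.
Windows ≥ 30 min: 15:15–15:45.
Earliest such window starts at 15:15.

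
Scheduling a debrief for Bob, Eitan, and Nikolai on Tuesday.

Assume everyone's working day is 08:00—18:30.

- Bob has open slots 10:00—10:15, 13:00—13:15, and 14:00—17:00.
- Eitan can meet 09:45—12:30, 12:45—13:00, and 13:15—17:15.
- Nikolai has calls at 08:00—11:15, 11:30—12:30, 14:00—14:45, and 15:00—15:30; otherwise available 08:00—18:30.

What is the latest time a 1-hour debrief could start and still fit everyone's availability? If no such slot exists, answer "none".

Nikolai free within 08:00–18:30: 11:15–11:30, 12:30–14:00, 14:45–15:00, 15:30–18:30.
Bob ∩ Eitan: 10:00–10:15, 14:00–17:00.
Bob ∩ Eitan ∩ Nikolai: 14:45–15:00, 15:30–17:00.
Windows ≥ 60 min: 15:30–17:00.
Latest start in the last window 15:30–17:00 is 17:00 − 60 min = 16:00.

16:00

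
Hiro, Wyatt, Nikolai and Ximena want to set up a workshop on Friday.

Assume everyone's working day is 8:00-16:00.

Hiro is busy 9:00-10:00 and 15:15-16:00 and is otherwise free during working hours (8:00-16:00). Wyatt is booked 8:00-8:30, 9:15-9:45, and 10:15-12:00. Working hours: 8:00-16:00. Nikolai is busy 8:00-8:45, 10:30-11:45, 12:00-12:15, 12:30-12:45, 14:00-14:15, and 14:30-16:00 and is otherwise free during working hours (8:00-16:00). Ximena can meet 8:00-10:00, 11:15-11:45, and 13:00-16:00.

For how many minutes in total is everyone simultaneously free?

90 minutes

Hiro free within 08:00–16:00: 08:00–09:00, 10:00–15:15.
Wyatt free within 08:00–16:00: 08:30–09:15, 09:45–10:15, 12:00–16:00.
Nikolai free within 08:00–16:00: 08:45–10:30, 11:45–12:00, 12:15–12:30, 12:45–14:00, 14:15–14:30.
Hiro ∩ Wyatt: 08:30–09:00, 10:00–10:15, 12:00–15:15.
Hiro ∩ Wyatt ∩ Nikolai: 08:45–09:00, 10:00–10:15, 12:15–12:30, 12:45–14:00, 14:15–14:30.
Hiro ∩ Wyatt ∩ Nikolai ∩ Ximena: 08:45–09:00, 13:00–14:00, 14:15–14:30.
Total common minutes: 15 + 60 + 15 = 90.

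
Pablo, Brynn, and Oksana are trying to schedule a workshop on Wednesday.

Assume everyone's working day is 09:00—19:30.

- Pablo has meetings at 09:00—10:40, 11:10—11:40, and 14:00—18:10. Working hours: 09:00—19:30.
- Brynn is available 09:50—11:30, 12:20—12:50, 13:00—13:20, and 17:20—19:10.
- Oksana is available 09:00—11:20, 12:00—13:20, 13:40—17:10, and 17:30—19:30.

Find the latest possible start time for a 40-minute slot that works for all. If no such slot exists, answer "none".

Pablo free within 09:00–19:30: 10:40–11:10, 11:40–14:00, 18:10–19:30.
Pablo ∩ Brynn: 10:40–11:10, 12:20–12:50, 13:00–13:20, 18:10–19:10.
Pablo ∩ Brynn ∩ Oksana: 10:40–11:10, 12:20–12:50, 13:00–13:20, 18:10–19:10.
Windows ≥ 40 min: 18:10–19:10.
Latest start in the last window 18:10–19:10 is 19:10 − 40 min = 18:30.

18:30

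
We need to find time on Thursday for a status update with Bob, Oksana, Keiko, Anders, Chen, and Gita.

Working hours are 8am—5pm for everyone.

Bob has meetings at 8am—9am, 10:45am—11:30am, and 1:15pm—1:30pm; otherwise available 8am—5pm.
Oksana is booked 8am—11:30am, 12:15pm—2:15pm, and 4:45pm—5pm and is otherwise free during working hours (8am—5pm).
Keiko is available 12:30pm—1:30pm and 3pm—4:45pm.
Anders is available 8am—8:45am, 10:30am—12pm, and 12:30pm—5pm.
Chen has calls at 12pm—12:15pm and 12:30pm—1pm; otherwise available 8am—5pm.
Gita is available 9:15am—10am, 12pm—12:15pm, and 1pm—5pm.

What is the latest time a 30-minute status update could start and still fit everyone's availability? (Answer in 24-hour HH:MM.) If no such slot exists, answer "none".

Bob free within 08:00–17:00: 09:00–10:45, 11:30–13:15, 13:30–17:00.
Oksana free within 08:00–17:00: 11:30–12:15, 14:15–16:45.
Chen free within 08:00–17:00: 08:00–12:00, 12:15–12:30, 13:00–17:00.
Bob ∩ Oksana: 11:30–12:15, 14:15–16:45.
Bob ∩ Oksana ∩ Keiko: 15:00–16:45.
Bob ∩ Oksana ∩ Keiko ∩ Anders: 15:00–16:45.
Bob ∩ Oksana ∩ Keiko ∩ Anders ∩ Chen: 15:00–16:45.
Bob ∩ Oksana ∩ Keiko ∩ Anders ∩ Chen ∩ Gita: 15:00–16:45.
Windows ≥ 30 min: 15:00–16:45.
Latest start in the last window 15:00–16:45 is 16:45 − 30 min = 16:15.

16:15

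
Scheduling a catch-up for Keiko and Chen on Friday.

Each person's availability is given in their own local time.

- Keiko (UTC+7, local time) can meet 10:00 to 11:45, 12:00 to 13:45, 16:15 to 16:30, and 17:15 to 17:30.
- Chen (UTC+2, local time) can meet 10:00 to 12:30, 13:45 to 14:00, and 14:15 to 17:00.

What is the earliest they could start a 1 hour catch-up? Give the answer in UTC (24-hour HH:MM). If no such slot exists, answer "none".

none

Keiko → UTC: 03:00–04:45, 05:00–06:45, 09:15–09:30, 10:15–10:30.
Chen → UTC: 08:00–10:30, 11:45–12:00, 12:15–15:00.
Keiko ∩ Chen: 09:15–09:30, 10:15–10:30.
Windows ≥ 60 min: (none).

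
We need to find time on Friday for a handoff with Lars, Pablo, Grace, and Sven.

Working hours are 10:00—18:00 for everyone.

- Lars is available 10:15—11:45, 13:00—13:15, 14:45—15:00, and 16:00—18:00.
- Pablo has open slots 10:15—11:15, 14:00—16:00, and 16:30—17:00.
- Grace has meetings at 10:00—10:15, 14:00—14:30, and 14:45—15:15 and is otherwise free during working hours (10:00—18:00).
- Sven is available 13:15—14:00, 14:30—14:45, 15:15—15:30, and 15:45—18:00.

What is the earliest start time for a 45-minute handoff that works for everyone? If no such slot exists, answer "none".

none

Grace free within 10:00–18:00: 10:15–14:00, 14:30–14:45, 15:15–18:00.
Lars ∩ Pablo: 10:15–11:15, 14:45–15:00, 16:30–17:00.
Lars ∩ Pablo ∩ Grace: 10:15–11:15, 16:30–17:00.
Lars ∩ Pablo ∩ Grace ∩ Sven: 16:30–17:00.
Windows ≥ 45 min: (none).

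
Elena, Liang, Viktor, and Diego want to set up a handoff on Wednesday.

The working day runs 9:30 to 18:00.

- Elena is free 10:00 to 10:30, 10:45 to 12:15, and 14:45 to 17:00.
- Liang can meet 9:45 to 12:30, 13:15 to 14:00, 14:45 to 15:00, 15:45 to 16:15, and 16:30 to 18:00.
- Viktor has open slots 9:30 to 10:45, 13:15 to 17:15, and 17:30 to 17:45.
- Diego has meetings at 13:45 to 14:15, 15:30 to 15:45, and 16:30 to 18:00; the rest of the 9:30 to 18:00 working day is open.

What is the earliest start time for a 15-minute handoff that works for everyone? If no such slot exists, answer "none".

Diego free within 09:30–18:00: 09:30–13:45, 14:15–15:30, 15:45–16:30.
Elena ∩ Liang: 10:00–10:30, 10:45–12:15, 14:45–15:00, 15:45–16:15, 16:30–17:00.
Elena ∩ Liang ∩ Viktor: 10:00–10:30, 14:45–15:00, 15:45–16:15, 16:30–17:00.
Elena ∩ Liang ∩ Viktor ∩ Diego: 10:00–10:30, 14:45–15:00, 15:45–16:15.
Windows ≥ 15 min: 10:00–10:30, 14:45–15:00, 15:45–16:15.
Earliest such window starts at 10:00.

10:00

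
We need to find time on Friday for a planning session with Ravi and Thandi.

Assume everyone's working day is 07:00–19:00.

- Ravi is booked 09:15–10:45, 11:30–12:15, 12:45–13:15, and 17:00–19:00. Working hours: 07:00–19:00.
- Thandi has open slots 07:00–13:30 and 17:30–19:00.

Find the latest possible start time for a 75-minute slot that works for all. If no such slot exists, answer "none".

08:00

Ravi free within 07:00–19:00: 07:00–09:15, 10:45–11:30, 12:15–12:45, 13:15–17:00.
Ravi ∩ Thandi: 07:00–09:15, 10:45–11:30, 12:15–12:45, 13:15–13:30.
Windows ≥ 75 min: 07:00–09:15.
Latest start in the last window 07:00–09:15 is 09:15 − 75 min = 08:00.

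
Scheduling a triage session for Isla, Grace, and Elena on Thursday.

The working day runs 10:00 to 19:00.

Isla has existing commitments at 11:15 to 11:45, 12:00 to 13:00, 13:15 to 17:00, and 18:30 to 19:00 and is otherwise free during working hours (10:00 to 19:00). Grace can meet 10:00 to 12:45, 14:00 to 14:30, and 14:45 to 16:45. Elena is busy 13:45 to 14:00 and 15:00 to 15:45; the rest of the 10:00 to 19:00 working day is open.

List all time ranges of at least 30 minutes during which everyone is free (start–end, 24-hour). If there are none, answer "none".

10:00–11:15

Isla free within 10:00–19:00: 10:00–11:15, 11:45–12:00, 13:00–13:15, 17:00–18:30.
Elena free within 10:00–19:00: 10:00–13:45, 14:00–15:00, 15:45–19:00.
Isla ∩ Grace: 10:00–11:15, 11:45–12:00.
Isla ∩ Grace ∩ Elena: 10:00–11:15, 11:45–12:00.
Windows ≥ 30 min: 10:00–11:15.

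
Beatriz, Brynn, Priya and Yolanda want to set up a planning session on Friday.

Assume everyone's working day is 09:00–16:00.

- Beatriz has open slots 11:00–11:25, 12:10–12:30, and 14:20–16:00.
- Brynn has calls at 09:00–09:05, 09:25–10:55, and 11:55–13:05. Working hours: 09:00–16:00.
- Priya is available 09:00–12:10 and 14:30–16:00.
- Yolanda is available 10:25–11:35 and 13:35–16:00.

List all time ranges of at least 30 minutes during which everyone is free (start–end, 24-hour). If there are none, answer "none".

14:30–16:00

Brynn free within 09:00–16:00: 09:05–09:25, 10:55–11:55, 13:05–16:00.
Beatriz ∩ Brynn: 11:00–11:25, 14:20–16:00.
Beatriz ∩ Brynn ∩ Priya: 11:00–11:25, 14:30–16:00.
Beatriz ∩ Brynn ∩ Priya ∩ Yolanda: 11:00–11:25, 14:30–16:00.
Windows ≥ 30 min: 14:30–16:00.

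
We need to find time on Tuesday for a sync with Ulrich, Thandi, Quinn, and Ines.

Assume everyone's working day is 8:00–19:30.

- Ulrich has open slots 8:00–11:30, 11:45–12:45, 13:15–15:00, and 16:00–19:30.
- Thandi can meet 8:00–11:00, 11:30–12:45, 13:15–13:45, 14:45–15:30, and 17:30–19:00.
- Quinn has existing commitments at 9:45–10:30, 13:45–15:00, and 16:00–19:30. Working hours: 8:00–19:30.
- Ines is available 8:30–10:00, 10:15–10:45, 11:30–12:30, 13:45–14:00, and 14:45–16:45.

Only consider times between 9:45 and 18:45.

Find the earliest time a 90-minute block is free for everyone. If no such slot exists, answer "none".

none

Quinn free within 08:00–19:30: 08:00–09:45, 10:30–13:45, 15:00–16:00.
Ulrich ∩ Thandi: 08:00–11:00, 11:45–12:45, 13:15–13:45, 14:45–15:00, 17:30–19:00.
Ulrich ∩ Thandi ∩ Quinn: 08:00–09:45, 10:30–11:00, 11:45–12:45, 13:15–13:45.
Ulrich ∩ Thandi ∩ Quinn ∩ Ines: 08:30–09:45, 10:30–10:45, 11:45–12:30.
Restricted to 09:45–18:45: 10:30–10:45, 11:45–12:30.
Windows ≥ 90 min: (none).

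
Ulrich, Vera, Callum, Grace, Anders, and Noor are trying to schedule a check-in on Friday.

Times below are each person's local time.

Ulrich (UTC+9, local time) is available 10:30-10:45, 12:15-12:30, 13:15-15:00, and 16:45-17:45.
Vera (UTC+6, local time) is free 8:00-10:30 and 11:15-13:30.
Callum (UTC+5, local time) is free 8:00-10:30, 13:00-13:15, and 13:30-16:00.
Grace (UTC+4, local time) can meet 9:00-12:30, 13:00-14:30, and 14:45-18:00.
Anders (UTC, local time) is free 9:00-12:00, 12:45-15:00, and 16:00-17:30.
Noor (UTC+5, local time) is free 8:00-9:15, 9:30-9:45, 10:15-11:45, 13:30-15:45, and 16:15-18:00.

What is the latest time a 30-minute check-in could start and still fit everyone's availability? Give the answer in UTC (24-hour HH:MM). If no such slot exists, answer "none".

none

Ulrich → UTC: 01:30–01:45, 03:15–03:30, 04:15–06:00, 07:45–08:45.
Vera → UTC: 02:00–04:30, 05:15–07:30.
Callum → UTC: 03:00–05:30, 08:00–08:15, 08:30–11:00.
Grace → UTC: 05:00–08:30, 09:00–10:30, 10:45–14:00.
Anders → UTC: 09:00–12:00, 12:45–15:00, 16:00–17:30.
Noor → UTC: 03:00–04:15, 04:30–04:45, 05:15–06:45, 08:30–10:45, 11:15–13:00.
Ulrich ∩ Vera: 03:15–03:30, 04:15–04:30, 05:15–06:00.
Ulrich ∩ Vera ∩ Callum: 03:15–03:30, 04:15–04:30, 05:15–05:30.
Ulrich ∩ Vera ∩ Callum ∩ Grace: 05:15–05:30.
Ulrich ∩ Vera ∩ Callum ∩ Grace ∩ Anders: (none).
Ulrich ∩ Vera ∩ Callum ∩ Grace ∩ Anders ∩ Noor: (none).
Windows ≥ 30 min: (none).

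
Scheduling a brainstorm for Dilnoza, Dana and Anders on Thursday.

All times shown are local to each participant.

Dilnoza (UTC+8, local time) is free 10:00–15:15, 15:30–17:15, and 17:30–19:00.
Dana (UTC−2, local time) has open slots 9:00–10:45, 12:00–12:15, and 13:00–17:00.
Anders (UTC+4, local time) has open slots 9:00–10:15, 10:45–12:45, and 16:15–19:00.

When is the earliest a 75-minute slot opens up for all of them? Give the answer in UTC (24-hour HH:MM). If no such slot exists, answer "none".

Dilnoza → UTC: 02:00–07:15, 07:30–09:15, 09:30–11:00.
Dana → UTC: 11:00–12:45, 14:00–14:15, 15:00–19:00.
Anders → UTC: 05:00–06:15, 06:45–08:45, 12:15–15:00.
Dilnoza ∩ Dana: (none).
Dilnoza ∩ Dana ∩ Anders: (none).
Windows ≥ 75 min: (none).

none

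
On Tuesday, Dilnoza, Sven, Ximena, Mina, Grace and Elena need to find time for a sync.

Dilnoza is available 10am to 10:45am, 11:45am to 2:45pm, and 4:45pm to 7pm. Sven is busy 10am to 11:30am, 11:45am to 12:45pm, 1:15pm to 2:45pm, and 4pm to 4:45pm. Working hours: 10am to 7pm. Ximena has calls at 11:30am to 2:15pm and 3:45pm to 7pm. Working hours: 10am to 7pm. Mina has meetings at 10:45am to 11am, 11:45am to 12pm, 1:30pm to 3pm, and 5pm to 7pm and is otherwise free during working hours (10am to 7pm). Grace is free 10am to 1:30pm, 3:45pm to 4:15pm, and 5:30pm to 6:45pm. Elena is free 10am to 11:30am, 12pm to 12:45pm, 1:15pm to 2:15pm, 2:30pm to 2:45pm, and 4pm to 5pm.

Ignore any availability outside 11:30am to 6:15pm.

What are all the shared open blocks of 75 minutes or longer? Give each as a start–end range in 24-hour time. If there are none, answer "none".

Sven free within 10:00–19:00: 11:30–11:45, 12:45–13:15, 14:45–16:00, 16:45–19:00.
Ximena free within 10:00–19:00: 10:00–11:30, 14:15–15:45.
Mina free within 10:00–19:00: 10:00–10:45, 11:00–11:45, 12:00–13:30, 15:00–17:00.
Dilnoza ∩ Sven: 12:45–13:15, 16:45–19:00.
Dilnoza ∩ Sven ∩ Ximena: (none).
Dilnoza ∩ Sven ∩ Ximena ∩ Mina: (none).
Dilnoza ∩ Sven ∩ Ximena ∩ Mina ∩ Grace: (none).
Dilnoza ∩ Sven ∩ Ximena ∩ Mina ∩ Grace ∩ Elena: (none).
Restricted to 11:30–18:15: (none).
Windows ≥ 75 min: (none).

none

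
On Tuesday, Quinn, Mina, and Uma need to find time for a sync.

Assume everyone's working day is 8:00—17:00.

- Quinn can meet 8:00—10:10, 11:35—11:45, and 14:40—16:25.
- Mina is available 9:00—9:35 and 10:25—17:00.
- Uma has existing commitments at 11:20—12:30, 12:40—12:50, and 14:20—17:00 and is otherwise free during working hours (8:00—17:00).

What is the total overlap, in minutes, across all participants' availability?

Uma free within 08:00–17:00: 08:00–11:20, 12:30–12:40, 12:50–14:20.
Quinn ∩ Mina: 09:00–09:35, 11:35–11:45, 14:40–16:25.
Quinn ∩ Mina ∩ Uma: 09:00–09:35.
Total common minutes: 35.

35 minutes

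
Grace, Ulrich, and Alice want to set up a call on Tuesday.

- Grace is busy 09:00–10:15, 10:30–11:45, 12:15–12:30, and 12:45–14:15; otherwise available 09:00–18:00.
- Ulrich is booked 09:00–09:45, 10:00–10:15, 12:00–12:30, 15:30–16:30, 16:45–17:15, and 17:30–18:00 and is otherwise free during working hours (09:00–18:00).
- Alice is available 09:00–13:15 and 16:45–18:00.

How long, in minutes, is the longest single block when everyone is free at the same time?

15 minutes

Grace free within 09:00–18:00: 10:15–10:30, 11:45–12:15, 12:30–12:45, 14:15–18:00.
Ulrich free within 09:00–18:00: 09:45–10:00, 10:15–12:00, 12:30–15:30, 16:30–16:45, 17:15–17:30.
Grace ∩ Ulrich: 10:15–10:30, 11:45–12:00, 12:30–12:45, 14:15–15:30, 16:30–16:45, 17:15–17:30.
Grace ∩ Ulrich ∩ Alice: 10:15–10:30, 11:45–12:00, 12:30–12:45, 17:15–17:30.
Common window lengths: 15, 15, 15, 15 min; longest is 15.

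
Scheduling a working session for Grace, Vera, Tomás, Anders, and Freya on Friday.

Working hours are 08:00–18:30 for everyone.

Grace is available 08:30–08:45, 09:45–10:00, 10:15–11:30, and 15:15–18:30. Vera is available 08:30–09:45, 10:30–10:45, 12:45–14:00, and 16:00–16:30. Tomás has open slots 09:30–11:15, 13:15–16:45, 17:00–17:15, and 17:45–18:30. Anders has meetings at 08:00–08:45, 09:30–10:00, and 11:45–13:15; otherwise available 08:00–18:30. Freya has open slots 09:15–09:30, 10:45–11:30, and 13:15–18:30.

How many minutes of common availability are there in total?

30 minutes

Anders free within 08:00–18:30: 08:45–09:30, 10:00–11:45, 13:15–18:30.
Grace ∩ Vera: 08:30–08:45, 10:30–10:45, 16:00–16:30.
Grace ∩ Vera ∩ Tomás: 10:30–10:45, 16:00–16:30.
Grace ∩ Vera ∩ Tomás ∩ Anders: 10:30–10:45, 16:00–16:30.
Grace ∩ Vera ∩ Tomás ∩ Anders ∩ Freya: 16:00–16:30.
Total common minutes: 30.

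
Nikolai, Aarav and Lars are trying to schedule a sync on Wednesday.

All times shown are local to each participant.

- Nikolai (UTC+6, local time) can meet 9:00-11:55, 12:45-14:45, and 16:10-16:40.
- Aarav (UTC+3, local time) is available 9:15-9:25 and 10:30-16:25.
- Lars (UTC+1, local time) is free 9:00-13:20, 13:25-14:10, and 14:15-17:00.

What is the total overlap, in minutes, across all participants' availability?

75 minutes

Nikolai → UTC: 03:00–05:55, 06:45–08:45, 10:10–10:40.
Aarav → UTC: 06:15–06:25, 07:30–13:25.
Lars → UTC: 08:00–12:20, 12:25–13:10, 13:15–16:00.
Nikolai ∩ Aarav: 07:30–08:45, 10:10–10:40.
Nikolai ∩ Aarav ∩ Lars: 08:00–08:45, 10:10–10:40.
Total common minutes: 45 + 30 = 75.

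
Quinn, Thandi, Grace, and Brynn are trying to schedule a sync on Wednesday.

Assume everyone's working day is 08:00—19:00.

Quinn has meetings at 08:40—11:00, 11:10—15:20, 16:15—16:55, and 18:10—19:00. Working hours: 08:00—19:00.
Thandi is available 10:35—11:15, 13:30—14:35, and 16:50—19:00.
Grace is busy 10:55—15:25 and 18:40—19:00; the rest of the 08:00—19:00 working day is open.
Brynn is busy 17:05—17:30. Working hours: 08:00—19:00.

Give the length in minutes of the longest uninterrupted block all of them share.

40 minutes

Quinn free within 08:00–19:00: 08:00–08:40, 11:00–11:10, 15:20–16:15, 16:55–18:10.
Grace free within 08:00–19:00: 08:00–10:55, 15:25–18:40.
Brynn free within 08:00–19:00: 08:00–17:05, 17:30–19:00.
Quinn ∩ Thandi: 11:00–11:10, 16:55–18:10.
Quinn ∩ Thandi ∩ Grace: 16:55–18:10.
Quinn ∩ Thandi ∩ Grace ∩ Brynn: 16:55–17:05, 17:30–18:10.
Common window lengths: 10, 40 min; longest is 40.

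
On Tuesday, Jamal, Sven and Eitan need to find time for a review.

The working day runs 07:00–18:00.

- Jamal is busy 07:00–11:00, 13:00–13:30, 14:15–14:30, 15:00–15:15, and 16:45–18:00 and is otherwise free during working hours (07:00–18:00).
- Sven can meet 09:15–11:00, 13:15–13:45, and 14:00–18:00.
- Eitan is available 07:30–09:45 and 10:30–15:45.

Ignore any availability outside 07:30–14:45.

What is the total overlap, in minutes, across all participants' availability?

45 minutes

Jamal free within 07:00–18:00: 11:00–13:00, 13:30–14:15, 14:30–15:00, 15:15–16:45.
Jamal ∩ Sven: 13:30–13:45, 14:00–14:15, 14:30–15:00, 15:15–16:45.
Jamal ∩ Sven ∩ Eitan: 13:30–13:45, 14:00–14:15, 14:30–15:00, 15:15–15:45.
Restricted to 07:30–14:45: 13:30–13:45, 14:00–14:15, 14:30–14:45.
Total common minutes: 15 + 15 + 15 = 45.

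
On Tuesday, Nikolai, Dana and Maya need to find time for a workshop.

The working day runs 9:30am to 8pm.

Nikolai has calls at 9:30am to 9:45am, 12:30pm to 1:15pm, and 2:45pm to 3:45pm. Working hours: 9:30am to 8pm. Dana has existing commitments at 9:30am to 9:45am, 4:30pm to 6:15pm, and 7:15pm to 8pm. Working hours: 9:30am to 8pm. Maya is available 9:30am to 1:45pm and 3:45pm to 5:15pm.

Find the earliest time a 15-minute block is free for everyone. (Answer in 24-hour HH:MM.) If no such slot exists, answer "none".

09:45

Nikolai free within 09:30–20:00: 09:45–12:30, 13:15–14:45, 15:45–20:00.
Dana free within 09:30–20:00: 09:45–16:30, 18:15–19:15.
Nikolai ∩ Dana: 09:45–12:30, 13:15–14:45, 15:45–16:30, 18:15–19:15.
Nikolai ∩ Dana ∩ Maya: 09:45–12:30, 13:15–13:45, 15:45–16:30.
Windows ≥ 15 min: 09:45–12:30, 13:15–13:45, 15:45–16:30.
Earliest such window starts at 09:45.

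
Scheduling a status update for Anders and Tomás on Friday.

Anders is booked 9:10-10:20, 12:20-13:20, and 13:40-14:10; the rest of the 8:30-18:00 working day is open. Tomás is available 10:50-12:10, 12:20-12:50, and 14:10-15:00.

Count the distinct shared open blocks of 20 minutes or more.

Anders free within 08:30–18:00: 08:30–09:10, 10:20–12:20, 13:20–13:40, 14:10–18:00.
Anders ∩ Tomás: 10:50–12:10, 14:10–15:00.
Windows ≥ 20 min: 10:50–12:10, 14:10–15:00.
That's 2 windows.

2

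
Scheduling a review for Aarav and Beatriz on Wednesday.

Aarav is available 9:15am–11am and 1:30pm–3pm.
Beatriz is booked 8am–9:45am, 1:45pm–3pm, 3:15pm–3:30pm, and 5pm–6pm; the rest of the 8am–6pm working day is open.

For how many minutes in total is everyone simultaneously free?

Beatriz free within 08:00–18:00: 09:45–13:45, 15:00–15:15, 15:30–17:00.
Aarav ∩ Beatriz: 09:45–11:00, 13:30–13:45.
Total common minutes: 75 + 15 = 90.

90 minutes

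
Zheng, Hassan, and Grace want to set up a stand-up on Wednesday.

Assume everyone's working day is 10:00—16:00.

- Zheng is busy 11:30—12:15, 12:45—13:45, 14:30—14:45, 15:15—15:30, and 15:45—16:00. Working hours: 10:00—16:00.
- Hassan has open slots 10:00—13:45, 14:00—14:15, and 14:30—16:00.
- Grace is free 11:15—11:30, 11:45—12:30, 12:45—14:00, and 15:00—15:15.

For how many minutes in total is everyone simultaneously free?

45 minutes

Zheng free within 10:00–16:00: 10:00–11:30, 12:15–12:45, 13:45–14:30, 14:45–15:15, 15:30–15:45.
Zheng ∩ Hassan: 10:00–11:30, 12:15–12:45, 14:00–14:15, 14:45–15:15, 15:30–15:45.
Zheng ∩ Hassan ∩ Grace: 11:15–11:30, 12:15–12:30, 15:00–15:15.
Total common minutes: 15 + 15 + 15 = 45.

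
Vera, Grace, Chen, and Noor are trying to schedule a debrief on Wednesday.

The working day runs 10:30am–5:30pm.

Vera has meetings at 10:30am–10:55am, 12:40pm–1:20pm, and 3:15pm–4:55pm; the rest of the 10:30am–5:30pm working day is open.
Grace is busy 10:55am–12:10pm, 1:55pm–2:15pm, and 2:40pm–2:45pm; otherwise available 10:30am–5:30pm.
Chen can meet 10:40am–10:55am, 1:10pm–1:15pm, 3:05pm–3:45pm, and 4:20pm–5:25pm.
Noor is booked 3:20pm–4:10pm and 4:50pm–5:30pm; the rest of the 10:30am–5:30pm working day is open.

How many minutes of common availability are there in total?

Vera free within 10:30–17:30: 10:55–12:40, 13:20–15:15, 16:55–17:30.
Grace free within 10:30–17:30: 10:30–10:55, 12:10–13:55, 14:15–14:40, 14:45–17:30.
Noor free within 10:30–17:30: 10:30–15:20, 16:10–16:50.
Vera ∩ Grace: 12:10–12:40, 13:20–13:55, 14:15–14:40, 14:45–15:15, 16:55–17:30.
Vera ∩ Grace ∩ Chen: 15:05–15:15, 16:55–17:25.
Vera ∩ Grace ∩ Chen ∩ Noor: 15:05–15:15.
Total common minutes: 10.

10 minutes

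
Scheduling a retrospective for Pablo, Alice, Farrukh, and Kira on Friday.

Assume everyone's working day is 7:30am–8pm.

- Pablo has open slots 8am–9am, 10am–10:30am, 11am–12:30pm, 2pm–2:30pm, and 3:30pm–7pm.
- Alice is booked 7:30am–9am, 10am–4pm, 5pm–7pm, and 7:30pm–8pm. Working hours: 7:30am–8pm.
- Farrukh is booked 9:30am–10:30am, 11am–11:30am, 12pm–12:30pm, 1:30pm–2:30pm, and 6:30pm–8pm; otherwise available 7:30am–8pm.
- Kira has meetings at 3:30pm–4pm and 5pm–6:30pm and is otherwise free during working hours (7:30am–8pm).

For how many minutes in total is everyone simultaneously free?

Alice free within 07:30–20:00: 09:00–10:00, 16:00–17:00, 19:00–19:30.
Farrukh free within 07:30–20:00: 07:30–09:30, 10:30–11:00, 11:30–12:00, 12:30–13:30, 14:30–18:30.
Kira free within 07:30–20:00: 07:30–15:30, 16:00–17:00, 18:30–20:00.
Pablo ∩ Alice: 16:00–17:00.
Pablo ∩ Alice ∩ Farrukh: 16:00–17:00.
Pablo ∩ Alice ∩ Farrukh ∩ Kira: 16:00–17:00.
Total common minutes: 60.

60 minutes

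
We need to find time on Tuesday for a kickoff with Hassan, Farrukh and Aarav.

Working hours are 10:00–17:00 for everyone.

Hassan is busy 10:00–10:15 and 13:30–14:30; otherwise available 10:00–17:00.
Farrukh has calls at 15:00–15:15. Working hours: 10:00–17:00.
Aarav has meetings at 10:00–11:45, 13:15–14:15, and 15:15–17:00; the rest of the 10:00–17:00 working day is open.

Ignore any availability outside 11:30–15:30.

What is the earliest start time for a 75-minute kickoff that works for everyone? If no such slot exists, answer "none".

11:45

Hassan free within 10:00–17:00: 10:15–13:30, 14:30–17:00.
Farrukh free within 10:00–17:00: 10:00–15:00, 15:15–17:00.
Aarav free within 10:00–17:00: 11:45–13:15, 14:15–15:15.
Hassan ∩ Farrukh: 10:15–13:30, 14:30–15:00, 15:15–17:00.
Hassan ∩ Farrukh ∩ Aarav: 11:45–13:15, 14:30–15:00.
Restricted to 11:30–15:30: 11:45–13:15, 14:30–15:00.
Windows ≥ 75 min: 11:45–13:15.
Earliest such window starts at 11:45.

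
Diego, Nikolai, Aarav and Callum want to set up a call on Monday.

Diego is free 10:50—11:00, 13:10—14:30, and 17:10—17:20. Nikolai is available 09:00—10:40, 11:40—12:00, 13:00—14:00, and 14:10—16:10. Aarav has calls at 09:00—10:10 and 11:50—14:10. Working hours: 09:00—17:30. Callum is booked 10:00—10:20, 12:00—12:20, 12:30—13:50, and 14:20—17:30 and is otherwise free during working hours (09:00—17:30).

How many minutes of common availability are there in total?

Aarav free within 09:00–17:30: 10:10–11:50, 14:10–17:30.
Callum free within 09:00–17:30: 09:00–10:00, 10:20–12:00, 12:20–12:30, 13:50–14:20.
Diego ∩ Nikolai: 13:10–14:00, 14:10–14:30.
Diego ∩ Nikolai ∩ Aarav: 14:10–14:30.
Diego ∩ Nikolai ∩ Aarav ∩ Callum: 14:10–14:20.
Total common minutes: 10.

10 minutes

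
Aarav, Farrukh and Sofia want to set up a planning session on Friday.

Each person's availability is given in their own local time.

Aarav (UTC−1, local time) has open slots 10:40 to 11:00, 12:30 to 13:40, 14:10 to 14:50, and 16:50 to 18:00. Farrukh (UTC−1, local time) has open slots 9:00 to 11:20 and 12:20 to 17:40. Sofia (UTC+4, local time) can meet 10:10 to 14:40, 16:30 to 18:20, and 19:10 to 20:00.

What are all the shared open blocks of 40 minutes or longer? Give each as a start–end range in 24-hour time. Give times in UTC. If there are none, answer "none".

Aarav → UTC: 11:40–12:00, 13:30–14:40, 15:10–15:50, 17:50–19:00.
Farrukh → UTC: 10:00–12:20, 13:20–18:40.
Sofia → UTC: 06:10–10:40, 12:30–14:20, 15:10–16:00.
Aarav ∩ Farrukh: 11:40–12:00, 13:30–14:40, 15:10–15:50, 17:50–18:40.
Aarav ∩ Farrukh ∩ Sofia: 13:30–14:20, 15:10–15:50.
Windows ≥ 40 min: 13:30–14:20, 15:10–15:50.

13:30–14:20, 15:10–15:50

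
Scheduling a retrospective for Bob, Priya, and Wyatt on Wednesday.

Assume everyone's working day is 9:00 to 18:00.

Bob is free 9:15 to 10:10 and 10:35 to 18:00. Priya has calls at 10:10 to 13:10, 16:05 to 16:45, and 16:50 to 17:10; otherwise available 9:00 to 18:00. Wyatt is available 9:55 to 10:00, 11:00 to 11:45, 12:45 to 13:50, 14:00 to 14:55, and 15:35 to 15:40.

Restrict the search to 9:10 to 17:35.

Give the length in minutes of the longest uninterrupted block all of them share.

55 minutes

Priya free within 09:00–18:00: 09:00–10:10, 13:10–16:05, 16:45–16:50, 17:10–18:00.
Bob ∩ Priya: 09:15–10:10, 13:10–16:05, 16:45–16:50, 17:10–18:00.
Bob ∩ Priya ∩ Wyatt: 09:55–10:00, 13:10–13:50, 14:00–14:55, 15:35–15:40.
Restricted to 09:10–17:35: 09:55–10:00, 13:10–13:50, 14:00–14:55, 15:35–15:40.
Common window lengths: 5, 40, 55, 5 min; longest is 55.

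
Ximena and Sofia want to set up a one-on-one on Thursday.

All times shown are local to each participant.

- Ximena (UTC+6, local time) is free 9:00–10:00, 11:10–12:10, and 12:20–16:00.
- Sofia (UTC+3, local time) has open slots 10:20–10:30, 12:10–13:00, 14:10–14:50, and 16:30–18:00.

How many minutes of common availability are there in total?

Ximena → UTC: 03:00–04:00, 05:10–06:10, 06:20–10:00.
Sofia → UTC: 07:20–07:30, 09:10–10:00, 11:10–11:50, 13:30–15:00.
Ximena ∩ Sofia: 07:20–07:30, 09:10–10:00.
Total common minutes: 10 + 50 = 60.

60 minutes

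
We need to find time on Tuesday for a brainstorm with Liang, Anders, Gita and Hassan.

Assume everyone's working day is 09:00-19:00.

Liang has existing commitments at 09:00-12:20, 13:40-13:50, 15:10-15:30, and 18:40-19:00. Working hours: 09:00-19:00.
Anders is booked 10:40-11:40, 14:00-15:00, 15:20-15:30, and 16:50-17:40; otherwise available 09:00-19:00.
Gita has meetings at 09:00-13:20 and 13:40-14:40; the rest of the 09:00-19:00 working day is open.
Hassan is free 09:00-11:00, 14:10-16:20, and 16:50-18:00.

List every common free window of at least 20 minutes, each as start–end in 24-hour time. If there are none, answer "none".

15:30–16:20, 17:40–18:00

Liang free within 09:00–19:00: 12:20–13:40, 13:50–15:10, 15:30–18:40.
Anders free within 09:00–19:00: 09:00–10:40, 11:40–14:00, 15:00–15:20, 15:30–16:50, 17:40–19:00.
Gita free within 09:00–19:00: 13:20–13:40, 14:40–19:00.
Liang ∩ Anders: 12:20–13:40, 13:50–14:00, 15:00–15:10, 15:30–16:50, 17:40–18:40.
Liang ∩ Anders ∩ Gita: 13:20–13:40, 15:00–15:10, 15:30–16:50, 17:40–18:40.
Liang ∩ Anders ∩ Gita ∩ Hassan: 15:00–15:10, 15:30–16:20, 17:40–18:00.
Windows ≥ 20 min: 15:30–16:20, 17:40–18:00.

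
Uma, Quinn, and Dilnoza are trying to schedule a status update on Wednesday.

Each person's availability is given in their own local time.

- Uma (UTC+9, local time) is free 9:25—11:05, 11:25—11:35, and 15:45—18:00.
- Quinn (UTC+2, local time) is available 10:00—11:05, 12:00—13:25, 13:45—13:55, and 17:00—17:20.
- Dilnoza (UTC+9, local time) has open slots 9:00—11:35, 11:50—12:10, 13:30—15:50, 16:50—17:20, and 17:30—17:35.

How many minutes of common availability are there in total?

25 minutes

Uma → UTC: 00:25–02:05, 02:25–02:35, 06:45–09:00.
Quinn → UTC: 08:00–09:05, 10:00–11:25, 11:45–11:55, 15:00–15:20.
Dilnoza → UTC: 00:00–02:35, 02:50–03:10, 04:30–06:50, 07:50–08:20, 08:30–08:35.
Uma ∩ Quinn: 08:00–09:00.
Uma ∩ Quinn ∩ Dilnoza: 08:00–08:20, 08:30–08:35.
Total common minutes: 20 + 5 = 25.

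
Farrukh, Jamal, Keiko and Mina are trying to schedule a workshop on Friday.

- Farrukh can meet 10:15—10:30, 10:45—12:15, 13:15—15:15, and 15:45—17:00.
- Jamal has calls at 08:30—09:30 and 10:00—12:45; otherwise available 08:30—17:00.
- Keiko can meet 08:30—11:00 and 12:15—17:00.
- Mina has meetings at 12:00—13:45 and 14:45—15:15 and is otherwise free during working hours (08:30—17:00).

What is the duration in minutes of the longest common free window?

Jamal free within 08:30–17:00: 09:30–10:00, 12:45–17:00.
Mina free within 08:30–17:00: 08:30–12:00, 13:45–14:45, 15:15–17:00.
Farrukh ∩ Jamal: 13:15–15:15, 15:45–17:00.
Farrukh ∩ Jamal ∩ Keiko: 13:15–15:15, 15:45–17:00.
Farrukh ∩ Jamal ∩ Keiko ∩ Mina: 13:45–14:45, 15:45–17:00.
Common window lengths: 60, 75 min; longest is 75.

75 minutes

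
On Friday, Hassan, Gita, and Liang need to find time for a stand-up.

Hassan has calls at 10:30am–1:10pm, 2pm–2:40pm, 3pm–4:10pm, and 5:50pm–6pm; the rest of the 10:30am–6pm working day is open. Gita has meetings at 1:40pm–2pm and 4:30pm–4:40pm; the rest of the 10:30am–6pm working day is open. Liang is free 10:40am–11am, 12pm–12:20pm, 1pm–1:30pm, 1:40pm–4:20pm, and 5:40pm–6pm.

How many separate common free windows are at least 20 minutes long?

Hassan free within 10:30–18:00: 13:10–14:00, 14:40–15:00, 16:10–17:50.
Gita free within 10:30–18:00: 10:30–13:40, 14:00–16:30, 16:40–18:00.
Hassan ∩ Gita: 13:10–13:40, 14:40–15:00, 16:10–16:30, 16:40–17:50.
Hassan ∩ Gita ∩ Liang: 13:10–13:30, 14:40–15:00, 16:10–16:20, 17:40–17:50.
Windows ≥ 20 min: 13:10–13:30, 14:40–15:00.
That's 2 windows.

2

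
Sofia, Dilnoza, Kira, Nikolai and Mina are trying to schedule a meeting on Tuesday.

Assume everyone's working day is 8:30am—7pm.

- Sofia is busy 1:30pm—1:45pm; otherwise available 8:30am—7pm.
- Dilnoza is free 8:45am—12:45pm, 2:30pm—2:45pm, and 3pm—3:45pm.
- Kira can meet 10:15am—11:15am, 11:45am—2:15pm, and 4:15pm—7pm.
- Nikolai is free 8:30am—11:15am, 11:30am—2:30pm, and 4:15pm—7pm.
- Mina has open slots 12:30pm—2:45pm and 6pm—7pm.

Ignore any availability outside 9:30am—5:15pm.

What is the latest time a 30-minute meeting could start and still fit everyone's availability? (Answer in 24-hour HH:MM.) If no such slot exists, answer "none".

Sofia free within 08:30–19:00: 08:30–13:30, 13:45–19:00.
Sofia ∩ Dilnoza: 08:45–12:45, 14:30–14:45, 15:00–15:45.
Sofia ∩ Dilnoza ∩ Kira: 10:15–11:15, 11:45–12:45.
Sofia ∩ Dilnoza ∩ Kira ∩ Nikolai: 10:15–11:15, 11:45–12:45.
Sofia ∩ Dilnoza ∩ Kira ∩ Nikolai ∩ Mina: 12:30–12:45.
Restricted to 09:30–17:15: 12:30–12:45.
Windows ≥ 30 min: (none).

none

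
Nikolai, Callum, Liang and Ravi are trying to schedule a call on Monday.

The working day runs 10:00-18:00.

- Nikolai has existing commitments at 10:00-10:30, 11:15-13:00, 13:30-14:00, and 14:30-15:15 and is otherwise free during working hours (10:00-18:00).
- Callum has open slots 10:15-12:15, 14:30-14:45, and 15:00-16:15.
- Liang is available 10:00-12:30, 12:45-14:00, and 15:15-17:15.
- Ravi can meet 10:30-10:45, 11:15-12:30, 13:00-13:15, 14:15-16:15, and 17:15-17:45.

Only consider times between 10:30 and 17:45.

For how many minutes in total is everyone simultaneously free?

Nikolai free within 10:00–18:00: 10:30–11:15, 13:00–13:30, 14:00–14:30, 15:15–18:00.
Nikolai ∩ Callum: 10:30–11:15, 15:15–16:15.
Nikolai ∩ Callum ∩ Liang: 10:30–11:15, 15:15–16:15.
Nikolai ∩ Callum ∩ Liang ∩ Ravi: 10:30–10:45, 15:15–16:15.
Restricted to 10:30–17:45: 10:30–10:45, 15:15–16:15.
Total common minutes: 15 + 60 = 75.

75 minutes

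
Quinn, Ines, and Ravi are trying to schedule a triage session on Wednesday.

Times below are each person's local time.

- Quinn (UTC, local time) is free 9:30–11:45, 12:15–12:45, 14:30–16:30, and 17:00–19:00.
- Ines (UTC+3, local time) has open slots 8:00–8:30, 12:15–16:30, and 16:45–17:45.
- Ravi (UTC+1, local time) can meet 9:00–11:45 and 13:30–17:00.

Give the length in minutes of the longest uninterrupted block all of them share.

Quinn → UTC: 09:30–11:45, 12:15–12:45, 14:30–16:30, 17:00–19:00.
Ines → UTC: 05:00–05:30, 09:15–13:30, 13:45–14:45.
Ravi → UTC: 08:00–10:45, 12:30–16:00.
Quinn ∩ Ines: 09:30–11:45, 12:15–12:45, 14:30–14:45.
Quinn ∩ Ines ∩ Ravi: 09:30–10:45, 12:30–12:45, 14:30–14:45.
Common window lengths: 75, 15, 15 min; longest is 75.

75 minutes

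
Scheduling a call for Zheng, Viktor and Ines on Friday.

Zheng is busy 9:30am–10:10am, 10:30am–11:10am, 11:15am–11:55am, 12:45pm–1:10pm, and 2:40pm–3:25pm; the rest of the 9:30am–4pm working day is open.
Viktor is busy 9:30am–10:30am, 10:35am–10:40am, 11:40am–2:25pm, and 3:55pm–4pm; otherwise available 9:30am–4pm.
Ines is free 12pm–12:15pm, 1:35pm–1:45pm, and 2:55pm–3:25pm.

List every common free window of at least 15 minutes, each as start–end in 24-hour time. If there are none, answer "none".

none

Zheng free within 09:30–16:00: 10:10–10:30, 11:10–11:15, 11:55–12:45, 13:10–14:40, 15:25–16:00.
Viktor free within 09:30–16:00: 10:30–10:35, 10:40–11:40, 14:25–15:55.
Zheng ∩ Viktor: 11:10–11:15, 14:25–14:40, 15:25–15:55.
Zheng ∩ Viktor ∩ Ines: (none).
Windows ≥ 15 min: (none).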